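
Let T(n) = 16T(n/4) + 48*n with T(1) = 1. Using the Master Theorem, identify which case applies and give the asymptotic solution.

a=16, b=4, f(n)=48*n.
log_4(16) = 2 > 1.
Since f(n) = O(n^1) is polynomially smaller than n^2, Case 1 applies.
T(n) = Theta(n^2).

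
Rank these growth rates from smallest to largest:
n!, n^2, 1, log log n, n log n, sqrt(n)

Ordered by growth rate: 1 < log log n < sqrt(n) < n log n < n^2 < n!.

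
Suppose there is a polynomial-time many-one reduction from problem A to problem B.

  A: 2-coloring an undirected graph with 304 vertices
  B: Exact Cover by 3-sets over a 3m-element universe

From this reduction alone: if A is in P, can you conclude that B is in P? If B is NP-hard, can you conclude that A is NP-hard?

A poly-time reduction A <=_p B transfers tractability DOWN (B easy => A easy) and hardness UP (A hard => B hard), not the reverse.
From A in P, the reduction alone does NOT give B in P: any problem in P trivially reduces to SAT, yet SAT is not known to be in P.
From B NP-hard, the reduction alone does NOT give A NP-hard: again, easy problems reduce to hard ones.
(Here in fact A is P and B is NP-complete.)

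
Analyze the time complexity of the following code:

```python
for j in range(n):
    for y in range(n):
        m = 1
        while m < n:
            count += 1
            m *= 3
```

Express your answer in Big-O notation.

Time complexity: O(n^2 log n).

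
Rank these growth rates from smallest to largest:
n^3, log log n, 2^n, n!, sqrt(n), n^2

Ordered by growth rate: log log n < sqrt(n) < n^2 < n^3 < 2^n < n!.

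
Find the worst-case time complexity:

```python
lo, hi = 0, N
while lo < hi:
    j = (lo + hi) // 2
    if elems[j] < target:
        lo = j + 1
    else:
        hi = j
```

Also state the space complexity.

Time complexity: O(log n).
Space complexity: O(1).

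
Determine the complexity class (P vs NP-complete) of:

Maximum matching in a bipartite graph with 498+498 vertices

This problem is in P: Hopcroft-Karp runs in O(E sqrt(V)).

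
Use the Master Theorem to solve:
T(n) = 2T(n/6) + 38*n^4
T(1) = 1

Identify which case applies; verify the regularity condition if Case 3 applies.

a=2, b=6, f(n)=38*n^4.
log_6(2) = 0.3869 < 4.
f(n) = Omega(n^(0.3869+epsilon)) for some epsilon > 0, so Case 3 is the candidate.
Regularity: a*f(n/b) = 2*38*(n/6)^4 = (2/1296)*38*n^4 <= c*f(n) with c = 2/1296 < 1. Satisfied.
Case 3: T(n) = Theta(n^4).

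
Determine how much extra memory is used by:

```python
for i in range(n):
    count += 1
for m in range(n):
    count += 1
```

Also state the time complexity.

Space complexity: O(1).
Only a constant amount of auxiliary storage is used; nothing grows with n.
Time complexity: O(n).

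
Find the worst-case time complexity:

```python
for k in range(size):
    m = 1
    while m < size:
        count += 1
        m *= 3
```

Time complexity: O(n log n).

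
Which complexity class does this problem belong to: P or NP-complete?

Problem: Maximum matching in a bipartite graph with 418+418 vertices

This problem is in P: Hopcroft-Karp runs in O(E sqrt(V)).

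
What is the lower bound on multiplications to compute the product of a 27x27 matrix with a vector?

A 27x27 matrix-vector product has 27 inner products of length 27. Output depends on all 27^2 = 729 matrix entries. At least 729 multiplications needed.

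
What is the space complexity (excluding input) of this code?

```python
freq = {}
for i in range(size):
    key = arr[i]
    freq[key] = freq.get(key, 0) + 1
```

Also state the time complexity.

Space complexity: O(n).
Auxiliary storage grows linearly with the input size n in the worst case.
Time complexity: O(n).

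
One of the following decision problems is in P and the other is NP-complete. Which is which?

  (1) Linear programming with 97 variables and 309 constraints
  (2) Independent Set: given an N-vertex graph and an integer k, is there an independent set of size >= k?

(1) is P: the ellipsoid and interior-point methods run in polynomial time.
(2) is NP-complete: complement of Clique (with k part of the input).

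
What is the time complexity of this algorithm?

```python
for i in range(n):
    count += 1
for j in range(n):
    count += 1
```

Time complexity: O(n).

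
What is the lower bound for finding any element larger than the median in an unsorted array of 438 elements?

To find an element larger than the median of 438 elements, we must see Omega(n) elements. Without seeing enough elements, an adversary can make any unseen element the median.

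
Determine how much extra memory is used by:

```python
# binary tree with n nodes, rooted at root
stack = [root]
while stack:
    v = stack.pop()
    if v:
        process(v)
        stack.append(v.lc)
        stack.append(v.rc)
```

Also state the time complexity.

Space complexity: O(n).
Auxiliary storage grows linearly with the input size n in the worst case.
Time complexity: O(n).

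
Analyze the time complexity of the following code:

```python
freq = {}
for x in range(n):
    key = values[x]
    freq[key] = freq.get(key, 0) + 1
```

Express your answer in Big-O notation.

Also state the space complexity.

Time complexity: O(n).
Space complexity: O(n).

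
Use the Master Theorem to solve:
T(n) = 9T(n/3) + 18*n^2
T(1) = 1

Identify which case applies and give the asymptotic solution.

a=9, b=3, f(n)=18*n^2.
log_3(9) = 2, so n^(log_b(a)) = n^2.
f(n) = Theta(n^2), so Case 2 applies.
T(n) = Theta(n^2 log n).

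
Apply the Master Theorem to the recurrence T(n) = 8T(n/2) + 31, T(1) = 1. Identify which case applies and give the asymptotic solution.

a=8, b=2, f(n)=31.
log_2(8) = 3 > 0.
Since f(n) = O(n^0) is polynomially smaller than n^3, Case 1 applies.
T(n) = Theta(n^3).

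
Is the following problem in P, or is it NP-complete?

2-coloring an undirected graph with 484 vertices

This problem is in P: 2-coloring is bipartiteness testing via BFS, O(V+E).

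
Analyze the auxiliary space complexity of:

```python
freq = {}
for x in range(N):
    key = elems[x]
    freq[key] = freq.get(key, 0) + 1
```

Space complexity: O(n).
Auxiliary storage grows linearly with the input size n in the worst case.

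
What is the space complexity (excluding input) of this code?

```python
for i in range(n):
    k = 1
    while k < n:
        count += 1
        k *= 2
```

Space complexity: O(1).
Only a constant amount of auxiliary storage is used; nothing grows with n.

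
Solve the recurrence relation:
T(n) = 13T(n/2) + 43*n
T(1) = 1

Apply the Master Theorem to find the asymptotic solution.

a=13, b=2, f(n)=43*n. log_2(13) = 3.7. Case 1 of Master Theorem: T(n) = O(n^3.7).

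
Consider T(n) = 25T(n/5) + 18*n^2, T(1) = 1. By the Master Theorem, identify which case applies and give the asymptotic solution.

a=25, b=5, f(n)=18*n^2.
log_5(25) = 2, so n^(log_b(a)) = n^2.
f(n) = Theta(n^2), so Case 2 applies.
T(n) = Theta(n^2 log n).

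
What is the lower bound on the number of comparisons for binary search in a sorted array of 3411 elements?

With 3411 possible positions, we need at least ceil(log_2(3411)) = 12 comparisons. Each comparison splits the remaining candidates by at most half.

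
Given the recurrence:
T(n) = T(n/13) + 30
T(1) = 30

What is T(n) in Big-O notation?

Each step divides n by 13 and adds 30. After log_13(n) steps, T(n) = O(log n).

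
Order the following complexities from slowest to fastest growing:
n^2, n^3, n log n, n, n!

Ordered by growth rate: n < n log n < n^2 < n^3 < n!.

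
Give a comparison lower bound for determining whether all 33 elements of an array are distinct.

In the algebraic decision-tree model, the YES region for element distinctness on 33 elements has 33! connected components (one per ordering). Ben-Or's theorem then gives a lower bound of Omega(log(n!)) = Omega(n log n).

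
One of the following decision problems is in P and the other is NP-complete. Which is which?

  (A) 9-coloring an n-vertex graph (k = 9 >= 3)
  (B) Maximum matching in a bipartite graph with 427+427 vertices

(A) is NP-complete: graph k-coloring for k>=3 is NP-complete by reduction from 3-SAT.
(B) is P: Hopcroft-Karp runs in O(E sqrt(V)).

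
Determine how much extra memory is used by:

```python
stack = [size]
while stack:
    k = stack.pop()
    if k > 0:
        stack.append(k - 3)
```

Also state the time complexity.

Space complexity: O(1).
Only a constant amount of auxiliary storage is used; nothing grows with n.
Time complexity: O(n).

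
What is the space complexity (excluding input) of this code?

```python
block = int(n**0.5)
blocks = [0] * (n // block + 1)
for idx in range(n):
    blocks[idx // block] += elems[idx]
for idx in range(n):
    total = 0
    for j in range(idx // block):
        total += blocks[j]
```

Space complexity: O(sqrt(n)).
Storage scales with sqrt(n).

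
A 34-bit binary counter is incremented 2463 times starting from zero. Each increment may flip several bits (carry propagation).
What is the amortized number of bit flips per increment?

Bit i flips on every 2^i-th increment, so over 2463 increments bit i flips floor(2463/2^i) times. Summing over i: total flips < 2 * 2463. Amortized: < 2 = O(1) per increment.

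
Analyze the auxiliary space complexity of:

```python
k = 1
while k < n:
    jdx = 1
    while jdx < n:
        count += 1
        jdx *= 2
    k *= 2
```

Space complexity: O(1).
Only a constant amount of auxiliary storage is used; nothing grows with n.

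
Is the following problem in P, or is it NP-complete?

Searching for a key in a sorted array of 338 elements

This problem is in P: binary search runs in O(log n).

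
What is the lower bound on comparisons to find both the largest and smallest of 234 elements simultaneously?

Pair elements first (floor(234/2) comparisons), then find max among winners and min among losers. Total: ceil(3*234/2) - 2 = 349 comparisons.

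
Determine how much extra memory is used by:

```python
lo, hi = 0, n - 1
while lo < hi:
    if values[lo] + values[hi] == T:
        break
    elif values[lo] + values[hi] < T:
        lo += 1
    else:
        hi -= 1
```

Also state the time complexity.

Space complexity: O(1).
Only a constant amount of auxiliary storage is used; nothing grows with n.
Time complexity: O(n).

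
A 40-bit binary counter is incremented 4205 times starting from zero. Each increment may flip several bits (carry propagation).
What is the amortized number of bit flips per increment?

Bit i flips on every 2^i-th increment, so over 4205 increments bit i flips floor(4205/2^i) times. Summing over i: total flips < 2 * 4205. Amortized: < 2 = O(1) per increment.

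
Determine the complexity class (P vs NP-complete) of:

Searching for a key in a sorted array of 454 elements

This problem is in P: binary search runs in O(log n).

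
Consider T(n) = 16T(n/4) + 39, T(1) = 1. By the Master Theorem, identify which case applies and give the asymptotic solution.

a=16, b=4, f(n)=39.
log_4(16) = 2 > 0.
Since f(n) = O(n^0) is polynomially smaller than n^2, Case 1 applies.
T(n) = Theta(n^2).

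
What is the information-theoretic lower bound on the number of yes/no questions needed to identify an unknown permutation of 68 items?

There are 68! = 2480035542436830599600990418569171581047399201355367672371710738018221445712183296000000000000000 permutations. Each yes/no question gives at most 1 bit, so at least ceil(log_2(2480035542436830599600990418569171581047399201355367672371710738018221445712183296000000000000000)) = 321 questions are needed.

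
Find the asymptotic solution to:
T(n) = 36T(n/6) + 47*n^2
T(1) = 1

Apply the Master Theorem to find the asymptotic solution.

a=36, b=6, f(n)=47*n^2. log_6(36) = 2. Case 2: T(n) = O(n^2 log n).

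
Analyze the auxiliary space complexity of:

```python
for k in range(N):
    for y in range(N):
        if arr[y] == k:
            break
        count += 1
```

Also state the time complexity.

Space complexity: O(1).
Only a constant amount of auxiliary storage is used; nothing grows with n.
Time complexity: O(n^2).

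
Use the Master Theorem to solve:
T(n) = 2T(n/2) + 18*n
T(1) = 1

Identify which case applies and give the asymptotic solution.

a=2, b=2, f(n)=18*n.
log_2(2) = 1, so n^(log_b(a)) = n.
f(n) = Theta(n), so Case 2 applies.
T(n) = Theta(n log n).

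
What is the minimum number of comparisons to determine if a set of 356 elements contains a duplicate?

Determining if 356 elements are all distinct requires Omega(n log n) comparisons in the comparison model. This follows from the element distinctness lower bound.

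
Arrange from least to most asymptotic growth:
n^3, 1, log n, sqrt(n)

Ordered by growth rate: 1 < log n < sqrt(n) < n^3.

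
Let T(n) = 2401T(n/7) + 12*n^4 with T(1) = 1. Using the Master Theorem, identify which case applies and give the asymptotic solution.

a=2401, b=7, f(n)=12*n^4.
log_7(2401) = 4, so n^(log_b(a)) = n^4.
f(n) = Theta(n^4), so Case 2 applies.
T(n) = Theta(n^4 log n).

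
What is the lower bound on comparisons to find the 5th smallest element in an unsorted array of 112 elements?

Finding the 5th smallest of 112 elements requires Omega(n) comparisons. Every element must participate in at least one comparison; otherwise it could be the 5th smallest.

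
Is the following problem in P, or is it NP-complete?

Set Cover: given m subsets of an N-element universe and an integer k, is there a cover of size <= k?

This problem is NP-complete: one of Karp's 21 NP-complete problems (with k part of the input).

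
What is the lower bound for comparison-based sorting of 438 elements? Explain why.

A comparison-based sorting algorithm corresponds to a decision tree. With 438! possible permutations, the tree has 438! leaves. The height is at least log_2(438!) = Omega(n log n) by Stirling's approximation.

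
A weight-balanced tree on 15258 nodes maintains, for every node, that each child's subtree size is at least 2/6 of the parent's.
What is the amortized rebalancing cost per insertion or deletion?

With balance ratio 2/6, tree height is O(log_{6/2}(15258)) = O(log n). A rebalance at a node of size s costs O(s) but requires Omega(s) updates in that subtree to retrigger. Summed over the O(log n) ancestors of the touched leaf, amortized rebalancing is O(log n).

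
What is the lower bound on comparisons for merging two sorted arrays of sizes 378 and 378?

Adversary argument: with sizes 378 and 378 (differing by at most 1), interleave the two arrays so that every consecutive pair in the output comes from different inputs. Then each of the 755 adjacent output pairs must be directly compared, or the algorithm cannot determine their relative order. So 755 comparisons are necessary; standard merge achieves this.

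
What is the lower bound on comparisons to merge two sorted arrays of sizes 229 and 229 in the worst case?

Adversary: with |229 - 229| <= 1 the inputs can be fully interleaved so that every adjacent pair in the merged output comes from different arrays. Then each of the 457 adjacent pairs must be directly compared, or the algorithm cannot determine their relative order. Standard merge meets this bound.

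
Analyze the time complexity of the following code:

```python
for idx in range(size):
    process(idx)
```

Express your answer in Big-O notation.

Time complexity: O(n).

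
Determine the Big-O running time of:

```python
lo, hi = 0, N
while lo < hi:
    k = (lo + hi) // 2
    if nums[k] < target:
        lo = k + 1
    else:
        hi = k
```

Time complexity: O(log n).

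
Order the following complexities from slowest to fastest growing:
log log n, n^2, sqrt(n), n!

Ordered by growth rate: log log n < sqrt(n) < n^2 < n!.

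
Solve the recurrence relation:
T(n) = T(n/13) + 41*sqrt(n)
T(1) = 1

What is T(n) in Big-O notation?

Each level contributes sqrt(n/13^k). Geometric series with ratio 1/sqrt(13) < 1 sums to O(sqrt(n)).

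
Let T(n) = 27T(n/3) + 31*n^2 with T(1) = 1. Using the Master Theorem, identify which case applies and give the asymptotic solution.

a=27, b=3, f(n)=31*n^2.
log_3(27) = 3 > 2.
Since f(n) = O(n^2) is polynomially smaller than n^3, Case 1 applies.
T(n) = Theta(n^3).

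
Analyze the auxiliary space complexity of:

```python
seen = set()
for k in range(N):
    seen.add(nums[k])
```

Space complexity: O(n).
Auxiliary storage grows linearly with the input size n in the worst case.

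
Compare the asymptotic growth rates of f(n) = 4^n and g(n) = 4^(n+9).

f(n) = 4^n and g(n) = 4^(n+9) are Theta of each other: 4^(n+9) = 4^9 * 4^n = Theta(4^n).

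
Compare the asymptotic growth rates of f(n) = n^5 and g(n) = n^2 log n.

f(n) = n^5 grows faster: n^5 / (n^2 log n) = n^3/log n -> infinity.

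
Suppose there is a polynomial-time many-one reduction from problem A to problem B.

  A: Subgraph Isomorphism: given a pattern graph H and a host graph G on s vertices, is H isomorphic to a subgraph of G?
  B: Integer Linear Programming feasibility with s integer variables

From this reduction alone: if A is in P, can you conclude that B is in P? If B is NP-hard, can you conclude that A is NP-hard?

A poly-time reduction A <=_p B transfers tractability DOWN (B easy => A easy) and hardness UP (A hard => B hard), not the reverse.
From A in P, the reduction alone does NOT give B in P: any problem in P trivially reduces to SAT, yet SAT is not known to be in P.
From B NP-hard, the reduction alone does NOT give A NP-hard: again, easy problems reduce to hard ones.
(Here in fact A is NP-complete and B is NP-complete.)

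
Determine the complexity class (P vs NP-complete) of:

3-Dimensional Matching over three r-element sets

This problem is NP-complete: one of Karp's 21 NP-complete problems.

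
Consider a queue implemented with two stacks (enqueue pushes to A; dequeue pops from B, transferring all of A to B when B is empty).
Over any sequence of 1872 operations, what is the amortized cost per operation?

Each element is pushed to A once, popped once, pushed to B once, and popped once: 4 unit operations over its lifetime. Over 1872 operations the total work is O(1872). Amortized O(1) per enqueue/dequeue.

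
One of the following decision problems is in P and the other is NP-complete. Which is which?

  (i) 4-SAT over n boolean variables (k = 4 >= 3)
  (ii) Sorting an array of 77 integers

(i) is NP-complete: 3-SAT is NP-complete (Cook-Levin); k-SAT for k>=3 reduces from 3-SAT.
(ii) is P: merge sort runs in O(n log n).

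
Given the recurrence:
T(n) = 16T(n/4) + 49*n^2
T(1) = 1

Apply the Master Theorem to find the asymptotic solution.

a=16, b=4, f(n)=49*n^2. log_4(16) = 2. Case 2: T(n) = O(n^2 log n).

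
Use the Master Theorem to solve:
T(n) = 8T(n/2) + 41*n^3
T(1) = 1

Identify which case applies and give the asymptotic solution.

a=8, b=2, f(n)=41*n^3.
log_2(8) = 3, so n^(log_b(a)) = n^3.
f(n) = Theta(n^3), so Case 2 applies.
T(n) = Theta(n^3 log n).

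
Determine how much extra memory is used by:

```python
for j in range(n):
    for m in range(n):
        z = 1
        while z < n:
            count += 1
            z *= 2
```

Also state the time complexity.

Space complexity: O(1).
Only a constant amount of auxiliary storage is used; nothing grows with n.
Time complexity: O(n^2 log n).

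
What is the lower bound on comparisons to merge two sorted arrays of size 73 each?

To merge two sorted arrays of size 73, we need at least 145 comparisons in the worst case. An adversary can force every element to be compared.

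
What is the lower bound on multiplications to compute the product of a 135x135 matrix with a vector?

A 135x135 matrix-vector product has 135 inner products of length 135. Output depends on all 135^2 = 18225 matrix entries. At least 18225 multiplications needed.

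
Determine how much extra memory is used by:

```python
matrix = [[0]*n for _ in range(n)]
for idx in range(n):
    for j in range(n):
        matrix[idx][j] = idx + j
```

Space complexity: O(n^2).
A 2D structure of size n x n is allocated.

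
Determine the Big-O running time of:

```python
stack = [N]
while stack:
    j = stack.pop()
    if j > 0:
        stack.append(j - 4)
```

Time complexity: O(n).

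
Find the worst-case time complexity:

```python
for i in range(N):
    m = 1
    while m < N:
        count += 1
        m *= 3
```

Time complexity: O(n log n).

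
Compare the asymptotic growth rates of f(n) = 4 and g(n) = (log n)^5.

g(n) = (log n)^5 grows faster: any unbounded function dominates a constant.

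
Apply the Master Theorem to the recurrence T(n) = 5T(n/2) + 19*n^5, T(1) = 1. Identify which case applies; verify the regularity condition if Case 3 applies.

a=5, b=2, f(n)=19*n^5.
log_2(5) = 2.322 < 5.
f(n) = Omega(n^(2.322+epsilon)) for some epsilon > 0, so Case 3 is the candidate.
Regularity: a*f(n/b) = 5*19*(n/2)^5 = (5/32)*19*n^5 <= c*f(n) with c = 5/32 < 1. Satisfied.
Case 3: T(n) = Theta(n^5).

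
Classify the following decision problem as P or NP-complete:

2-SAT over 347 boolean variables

This problem is in P: 2-SAT is solvable in linear time via implication-graph SCCs.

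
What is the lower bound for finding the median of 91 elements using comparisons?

To find the median of 91 elements, every element must be compared at least once, so the lower bound is Omega(n). The BFPRT algorithm achieves O(n), making this tight.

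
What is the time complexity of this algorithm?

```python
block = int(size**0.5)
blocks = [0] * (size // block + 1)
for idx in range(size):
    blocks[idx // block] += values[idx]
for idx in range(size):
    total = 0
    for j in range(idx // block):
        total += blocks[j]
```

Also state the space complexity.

Time complexity: O(n * sqrt(n)).
Space complexity: O(sqrt(n)).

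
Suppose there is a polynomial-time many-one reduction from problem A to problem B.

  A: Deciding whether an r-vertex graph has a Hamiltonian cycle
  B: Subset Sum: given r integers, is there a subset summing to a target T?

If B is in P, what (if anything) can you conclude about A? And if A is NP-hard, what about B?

A poly-time reduction A <=_p B means any A-instance can be transformed to a B-instance in poly time.
If B is in P: compose the reduction with B's poly-time algorithm to solve A in poly time, so A is in P.
If A is NP-hard: every NP problem reduces to A, which reduces to B; composing reductions, every NP problem reduces to B, so B is NP-hard.
(Here in fact A is NP-complete and B is NP-complete.)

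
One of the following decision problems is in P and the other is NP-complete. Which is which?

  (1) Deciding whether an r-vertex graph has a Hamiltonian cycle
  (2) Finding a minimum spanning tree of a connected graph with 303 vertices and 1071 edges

(1) is NP-complete: one of Karp's 21 NP-complete problems.
(2) is P: Kruskal's / Prim's algorithms run in polynomial time.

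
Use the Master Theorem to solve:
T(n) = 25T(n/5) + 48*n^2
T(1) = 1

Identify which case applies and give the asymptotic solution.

a=25, b=5, f(n)=48*n^2.
log_5(25) = 2, so n^(log_b(a)) = n^2.
f(n) = Theta(n^2), so Case 2 applies.
T(n) = Theta(n^2 log n).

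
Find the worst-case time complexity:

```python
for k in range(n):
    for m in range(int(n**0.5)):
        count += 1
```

Time complexity: O(n * sqrt(n)).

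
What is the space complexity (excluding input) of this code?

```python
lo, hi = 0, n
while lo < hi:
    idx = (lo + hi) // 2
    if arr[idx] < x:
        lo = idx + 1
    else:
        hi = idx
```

Space complexity: O(1).
Only a constant amount of auxiliary storage is used; nothing grows with n.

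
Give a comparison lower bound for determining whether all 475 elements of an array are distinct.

In the algebraic decision-tree model, the YES region for element distinctness on 475 elements has 475! connected components (one per ordering). Ben-Or's theorem then gives a lower bound of Omega(log(n!)) = Omega(n log n).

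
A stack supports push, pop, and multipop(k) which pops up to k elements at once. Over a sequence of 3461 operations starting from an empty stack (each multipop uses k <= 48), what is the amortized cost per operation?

Each element is pushed exactly once and popped at most once (whether by pop or as part of a multipop). So the total number of individual pops over the whole sequence is at most the number of pushes, which is at most 3461. Total work <= 2 * 3461, hence O(1) amortized per operation.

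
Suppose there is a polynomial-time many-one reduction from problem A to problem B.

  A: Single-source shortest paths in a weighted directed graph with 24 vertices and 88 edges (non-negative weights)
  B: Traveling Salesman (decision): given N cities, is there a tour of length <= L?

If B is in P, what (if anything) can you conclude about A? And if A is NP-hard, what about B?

A poly-time reduction A <=_p B means any A-instance can be transformed to a B-instance in poly time.
If B is in P: compose the reduction with B's poly-time algorithm to solve A in poly time, so A is in P.
If A is NP-hard: every NP problem reduces to A, which reduces to B; composing reductions, every NP problem reduces to B, so B is NP-hard.
(Here in fact A is P and B is NP-complete.)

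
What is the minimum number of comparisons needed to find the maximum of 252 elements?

Finding the maximum requires 251 comparisons. Each comparison eliminates exactly one candidate. With 252 candidates, we need 251 eliminations.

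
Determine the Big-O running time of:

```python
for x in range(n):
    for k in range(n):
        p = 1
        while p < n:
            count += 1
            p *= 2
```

Time complexity: O(n^2 log n).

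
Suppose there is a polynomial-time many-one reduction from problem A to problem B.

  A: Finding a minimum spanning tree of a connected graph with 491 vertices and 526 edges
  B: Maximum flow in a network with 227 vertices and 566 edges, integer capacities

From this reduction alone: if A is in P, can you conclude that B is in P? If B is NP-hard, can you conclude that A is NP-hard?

A poly-time reduction A <=_p B transfers tractability DOWN (B easy => A easy) and hardness UP (A hard => B hard), not the reverse.
From A in P, the reduction alone does NOT give B in P: any problem in P trivially reduces to SAT, yet SAT is not known to be in P.
From B NP-hard, the reduction alone does NOT give A NP-hard: again, easy problems reduce to hard ones.
(Here in fact A is P and B is P.)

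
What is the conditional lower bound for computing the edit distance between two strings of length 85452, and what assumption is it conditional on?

Under SETH (the Strong Exponential Time Hypothesis), edit distance on length-85452 strings cannot be computed in O(n^(2-epsilon)) time for any epsilon > 0 (Backurs-Indyk). The reduction is from CNF-SAT via the orthogonal vectors problem.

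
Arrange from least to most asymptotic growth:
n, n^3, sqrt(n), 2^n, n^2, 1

Ordered by growth rate: 1 < sqrt(n) < n < n^2 < n^3 < 2^n.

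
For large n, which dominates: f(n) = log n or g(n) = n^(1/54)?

g(n) = n^(1/54) grows faster: any positive power of n dominates log n.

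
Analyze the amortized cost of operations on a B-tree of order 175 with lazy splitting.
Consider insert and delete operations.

In a B-tree of order 175, a node splits when it has 175 keys. With lazy splitting, we use potential Phi = number of full nodes + number of near-empty nodes. Each split costs O(1) but reduces potential. Between splits, at least 87 insertions must occur in that node. Amortized structural cost is O(1) per operation, plus O(log_175 n) traversal.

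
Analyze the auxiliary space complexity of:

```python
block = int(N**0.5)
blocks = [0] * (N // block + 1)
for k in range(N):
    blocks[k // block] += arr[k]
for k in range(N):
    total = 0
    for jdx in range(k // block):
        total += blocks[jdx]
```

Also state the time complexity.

Space complexity: O(sqrt(n)).
Storage scales with sqrt(n).
Time complexity: O(n * sqrt(n)).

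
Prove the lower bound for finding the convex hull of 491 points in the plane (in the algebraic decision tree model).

Reduction from sorting: given 491 numbers x_1,...,x_{491}, map x_i to the point (x_i, x_i^2) on the parabola y = x^2. All points are on the convex hull, and walking the hull gives them in sorted x-order. Since sorting requires Omega(n log n), so does planar convex hull.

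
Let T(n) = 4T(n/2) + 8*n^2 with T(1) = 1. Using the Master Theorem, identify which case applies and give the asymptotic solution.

a=4, b=2, f(n)=8*n^2.
log_2(4) = 2, so n^(log_b(a)) = n^2.
f(n) = Theta(n^2), so Case 2 applies.
T(n) = Theta(n^2 log n).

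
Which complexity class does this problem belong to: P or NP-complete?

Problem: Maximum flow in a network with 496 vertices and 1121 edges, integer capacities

This problem is in P: Edmonds-Karp / push-relabel run in polynomial time.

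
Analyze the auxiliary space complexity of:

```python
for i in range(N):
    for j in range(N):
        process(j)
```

Space complexity: O(1).
Only a constant amount of auxiliary storage is used; nothing grows with n.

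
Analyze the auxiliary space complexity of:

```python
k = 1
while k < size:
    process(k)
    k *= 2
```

Space complexity: O(1).
Only a constant amount of auxiliary storage is used; nothing grows with n.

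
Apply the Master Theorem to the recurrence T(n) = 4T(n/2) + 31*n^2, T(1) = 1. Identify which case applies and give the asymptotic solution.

a=4, b=2, f(n)=31*n^2.
log_2(4) = 2, so n^(log_b(a)) = n^2.
f(n) = Theta(n^2), so Case 2 applies.
T(n) = Theta(n^2 log n).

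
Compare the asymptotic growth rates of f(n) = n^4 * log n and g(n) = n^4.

f(n) = n^4 * log n grows faster: extra log n factor -> infinity.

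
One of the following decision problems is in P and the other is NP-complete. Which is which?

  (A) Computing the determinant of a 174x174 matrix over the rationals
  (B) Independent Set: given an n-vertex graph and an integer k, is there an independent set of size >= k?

(A) is P: Gaussian elimination runs in O(n^3).
(B) is NP-complete: complement of Clique (with k part of the input).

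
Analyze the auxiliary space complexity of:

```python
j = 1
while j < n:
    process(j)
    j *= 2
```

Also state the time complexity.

Space complexity: O(1).
Only a constant amount of auxiliary storage is used; nothing grows with n.
Time complexity: O(log n).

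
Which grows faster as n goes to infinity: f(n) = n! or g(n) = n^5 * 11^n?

f(n) = n! grows faster: by Stirling n! ~ (n/e)^n sqrt(2*pi*n); (n/e)^n eventually dominates n^5 * 11^n.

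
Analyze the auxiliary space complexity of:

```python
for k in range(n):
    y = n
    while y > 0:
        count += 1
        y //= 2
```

Space complexity: O(1).
Only a constant amount of auxiliary storage is used; nothing grows with n.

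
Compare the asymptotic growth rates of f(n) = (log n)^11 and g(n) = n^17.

g(n) = n^17 grows faster: any positive polynomial dominates any polylog.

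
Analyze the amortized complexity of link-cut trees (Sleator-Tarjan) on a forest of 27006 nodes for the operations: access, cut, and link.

Link-cut trees represent the forest using splay trees over preferred paths. With potential Phi = sum over nodes of log(size of virtual subtree), each access on 27006 nodes is O(log 27006) = O(log n) amortized by the splay-tree access lemma. Cut and link are O(1) plus one access.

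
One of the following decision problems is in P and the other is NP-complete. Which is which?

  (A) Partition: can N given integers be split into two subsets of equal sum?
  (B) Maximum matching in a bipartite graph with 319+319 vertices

(A) is NP-complete: Subset Sum reduces to it (one of Karp's 21 NP-complete problems).
(B) is P: Hopcroft-Karp runs in O(E sqrt(V)).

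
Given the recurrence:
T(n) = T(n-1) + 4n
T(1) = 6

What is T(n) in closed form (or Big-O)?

Unrolling: T(n) = 6 + 4*(2 + 3 + ... + n) = 6 + 4*(n(n+1)/2 - 1) = O(n^2).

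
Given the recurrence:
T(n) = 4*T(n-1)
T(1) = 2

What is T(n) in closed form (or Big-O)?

Each step multiplies by 4. T(n) = T(1)*4^(n-1) = 2*4^(n-1).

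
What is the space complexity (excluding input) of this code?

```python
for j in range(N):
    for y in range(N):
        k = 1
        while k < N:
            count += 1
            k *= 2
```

Space complexity: O(1).
Only a constant amount of auxiliary storage is used; nothing grows with n.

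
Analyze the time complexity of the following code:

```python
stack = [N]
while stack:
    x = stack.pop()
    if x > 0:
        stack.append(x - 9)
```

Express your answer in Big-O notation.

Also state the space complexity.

Time complexity: O(n).
Space complexity: O(1).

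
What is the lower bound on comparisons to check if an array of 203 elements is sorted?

To verify 203 elements are sorted, we must compare each consecutive pair. Skipping any pair allows an adversary to swap them. Therefore 202 comparisons are necessary and sufficient.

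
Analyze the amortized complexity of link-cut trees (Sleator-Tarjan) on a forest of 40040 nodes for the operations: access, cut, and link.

Link-cut trees represent the forest using splay trees over preferred paths. With potential Phi = sum over nodes of log(size of virtual subtree), each access on 40040 nodes is O(log 40040) = O(log n) amortized by the splay-tree access lemma. Cut and link are O(1) plus one access.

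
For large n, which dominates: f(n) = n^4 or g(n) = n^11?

g(n) = n^11 grows faster: n^11/n^4 = n^7 -> infinity.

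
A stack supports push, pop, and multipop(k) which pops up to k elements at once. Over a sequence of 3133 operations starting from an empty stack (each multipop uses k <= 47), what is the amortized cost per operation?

Each element is pushed exactly once and popped at most once (whether by pop or as part of a multipop). So the total number of individual pops over the whole sequence is at most the number of pushes, which is at most 3133. Total work <= 2 * 3133, hence O(1) amortized per operation.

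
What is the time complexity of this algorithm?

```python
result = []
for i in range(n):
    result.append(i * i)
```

Time complexity: O(n).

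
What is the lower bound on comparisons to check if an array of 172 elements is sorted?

To verify 172 elements are sorted, we must compare each consecutive pair. Skipping any pair allows an adversary to swap them. Therefore 171 comparisons are necessary and sufficient.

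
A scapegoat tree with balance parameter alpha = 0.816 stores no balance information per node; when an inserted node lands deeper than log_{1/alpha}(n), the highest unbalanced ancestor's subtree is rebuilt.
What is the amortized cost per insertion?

Search/insert path is O(log n). A rebuild of a subtree of size s costs O(s), but with alpha = 0.816 at least Omega(s) insertions must have occurred in that subtree since its last rebuild. Charging O(1) of the rebuild to each such insertion gives O(log n) amortized.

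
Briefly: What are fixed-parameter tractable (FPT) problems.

A problem parameterized by k is FPT if it can be solved in time f(k) * n^O(1), where f is any computable function of k alone. Vertex Cover parameterized by solution size k is FPT: O(2^k * n). The W-hierarchy (W[1], W[2], ...) classifies parameterized problems by hardness; Clique parameterized by clique size is W[1]-complete.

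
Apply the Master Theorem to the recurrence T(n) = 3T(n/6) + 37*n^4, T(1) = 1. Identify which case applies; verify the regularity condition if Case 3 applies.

a=3, b=6, f(n)=37*n^4.
log_6(3) = 0.6131 < 4.
f(n) = Omega(n^(0.6131+epsilon)) for some epsilon > 0, so Case 3 is the candidate.
Regularity: a*f(n/b) = 3*37*(n/6)^4 = (3/1296)*37*n^4 <= c*f(n) with c = 3/1296 < 1. Satisfied.
Case 3: T(n) = Theta(n^4).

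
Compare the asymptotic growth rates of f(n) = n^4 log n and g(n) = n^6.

g(n) = n^6 grows faster: n^6 / (n^4 log n) = n^2/log n -> infinity.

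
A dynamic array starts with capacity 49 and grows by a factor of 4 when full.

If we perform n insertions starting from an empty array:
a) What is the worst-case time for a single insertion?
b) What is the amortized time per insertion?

(a) Worst-case single insertion: O(n) -- when the array is full at capacity c, the resize copies all c elements, and c can be Theta(n).
(b) Resizes happen at sizes 49, 196, 784, ... Total copy cost for n insertions: 49 + 196 + ... = O(n) (geometric series with ratio 1/4). Amortized cost per insertion: O(n)/n = O(1).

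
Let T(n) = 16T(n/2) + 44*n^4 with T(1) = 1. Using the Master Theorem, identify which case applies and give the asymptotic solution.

a=16, b=2, f(n)=44*n^4.
log_2(16) = 4, so n^(log_b(a)) = n^4.
f(n) = Theta(n^4), so Case 2 applies.
T(n) = Theta(n^4 log n).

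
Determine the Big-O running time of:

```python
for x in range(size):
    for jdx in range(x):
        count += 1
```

Time complexity: O(n^2).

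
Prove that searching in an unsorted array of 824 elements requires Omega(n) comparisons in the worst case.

An adversary can always place the target in the last position checked. Until all 824 positions are examined, the target might be in any unchecked position. Therefore 824 comparisons are necessary.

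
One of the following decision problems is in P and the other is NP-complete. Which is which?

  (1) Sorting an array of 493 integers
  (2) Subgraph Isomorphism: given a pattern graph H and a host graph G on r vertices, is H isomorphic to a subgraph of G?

(1) is P: merge sort runs in O(n log n).
(2) is NP-complete: generalizes Clique and Hamiltonian Path (pattern size is part of the input).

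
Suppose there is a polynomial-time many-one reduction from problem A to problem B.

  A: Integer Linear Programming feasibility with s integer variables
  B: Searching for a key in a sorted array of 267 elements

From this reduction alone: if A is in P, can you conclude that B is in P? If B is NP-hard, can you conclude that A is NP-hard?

A poly-time reduction A <=_p B transfers tractability DOWN (B easy => A easy) and hardness UP (A hard => B hard), not the reverse.
From A in P, the reduction alone does NOT give B in P: any problem in P trivially reduces to SAT, yet SAT is not known to be in P.
From B NP-hard, the reduction alone does NOT give A NP-hard: again, easy problems reduce to hard ones.
(Here in fact A is NP-complete and B is in P, so no such reduction is known -- its existence would imply P = NP; the analysis concerns only what the assumed reduction would or would not let you conclude.)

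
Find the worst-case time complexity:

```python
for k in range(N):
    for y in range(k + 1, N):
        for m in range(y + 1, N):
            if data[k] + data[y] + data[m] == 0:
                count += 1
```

Time complexity: O(n^3).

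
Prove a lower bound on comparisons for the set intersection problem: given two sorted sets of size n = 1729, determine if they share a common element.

For two sorted arrays of size n = 1729, any correct algorithm must examine Omega(n) elements. If fewer are examined, an adversary places a common element in an unexamined gap. A merge-based scan achieves O(n), so the bound is tight.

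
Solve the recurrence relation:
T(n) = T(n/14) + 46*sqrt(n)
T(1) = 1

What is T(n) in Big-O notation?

Each level contributes sqrt(n/14^k). Geometric series with ratio 1/sqrt(14) < 1 sums to O(sqrt(n)).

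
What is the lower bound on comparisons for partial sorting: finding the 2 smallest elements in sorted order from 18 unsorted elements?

Finding 2 smallest of 18 in sorted order: Omega(18) to identify the 2 smallest, plus Omega(2 log 2) to sort them. Total: Omega(n + k log k).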